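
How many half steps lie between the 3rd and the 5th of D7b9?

D7b9 (D dominant seventh flat nine): D F♯ A C E♭.
F♯ to A is a minor third: 3 semitones.

3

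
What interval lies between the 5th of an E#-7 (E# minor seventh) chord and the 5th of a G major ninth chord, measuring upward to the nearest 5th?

E#-7 (E# minor seventh) has B# as its 5th, and G major ninth has D as its 5th.
From B# to D: 2 semitones over a third = diminished.

diminished third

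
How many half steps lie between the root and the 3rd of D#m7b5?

The chord tones of D#m7b5 are D# F# A C#.
D# to F# is a minor third: 3 semitones.

3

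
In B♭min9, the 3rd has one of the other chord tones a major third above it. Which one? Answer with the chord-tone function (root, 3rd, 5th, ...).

5th

The chord tones of B♭min9 are B♭–D♭–F–A♭–C.
The 3rd is D♭. A major third above D♭ is F.
F is the chord's 5th.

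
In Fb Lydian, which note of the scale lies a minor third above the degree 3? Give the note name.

The scale is Fb Gb Ab Bb Cb Db Eb.
The degree 3 is Ab; a minor third above that is Cb — scale degree 5.

Cb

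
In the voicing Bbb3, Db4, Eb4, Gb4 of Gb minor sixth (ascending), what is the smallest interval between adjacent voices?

Adjacent intervals: Bbb3→Db4 = major third; Db4→Eb4 = major second; Eb4→Gb4 = minor third.
The smallest is Db4 to Eb4, a major second (2 semitones).

major second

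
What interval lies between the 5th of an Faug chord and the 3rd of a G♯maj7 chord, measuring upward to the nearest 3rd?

major seventh

Faug has C♯ as its 5th, and G♯maj7 has B♯ as its 3rd.
From C♯ to B♯ is 11 semitones, exactly the major seventh.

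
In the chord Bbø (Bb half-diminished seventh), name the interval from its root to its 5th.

Bb half-diminished seventh: Bb Db Fb Ab.
Root = Bb; 5th = Fb.
From Bb to Fb: 6 semitones over a fifth = diminished.

diminished fifth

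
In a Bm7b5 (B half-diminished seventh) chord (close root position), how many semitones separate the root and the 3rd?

3

B half-diminished seventh is spelled B–D–F–A.
B to D is a minor third: 3 semitones.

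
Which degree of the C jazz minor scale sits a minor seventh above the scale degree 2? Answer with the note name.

The scale is C D Eb F G A B.
The scale degree 2 is D; a minor seventh above that is C — scale degree 1.

C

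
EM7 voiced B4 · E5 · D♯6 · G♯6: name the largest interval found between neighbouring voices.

major 7th

Adjacent intervals: B4→E5 = perfect fourth; E5→D♯6 = major seventh; D♯6→G♯6 = perfect fourth.
The largest is E5 to D♯6, a major seventh (11 semitones).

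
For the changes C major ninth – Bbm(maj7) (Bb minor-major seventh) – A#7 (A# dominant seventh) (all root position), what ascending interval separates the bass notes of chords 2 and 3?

The roots are Bb and A#.
7 letter names make it a seventh; at 12 semitones (a half step wider than major) the quality is augmented.

augmented 7th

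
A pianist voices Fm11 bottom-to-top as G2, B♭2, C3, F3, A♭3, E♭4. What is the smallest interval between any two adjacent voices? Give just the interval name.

Adjacent intervals: G2→B♭2 = minor third; B♭2→C3 = major second; C3→F3 = perfect fourth; F3→A♭3 = minor third; A♭3→E♭4 = perfect fifth.
The smallest is B♭2 to C3, a major second (2 semitones).

major second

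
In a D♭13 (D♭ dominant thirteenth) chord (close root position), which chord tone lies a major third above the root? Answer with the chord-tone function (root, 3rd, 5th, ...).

D♭13: D♭, F, A♭, C♭, E♭, B♭.
The root is D♭. A major third above D♭ is F.
F is the chord's 3rd.

3rd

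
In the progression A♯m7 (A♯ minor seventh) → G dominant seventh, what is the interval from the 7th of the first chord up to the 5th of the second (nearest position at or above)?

The 7th of A♯m7 (A♯ minor seventh) is G♯; the 5th of G dominant seventh is D.
From G♯ to D: 6 semitones over a fifth = diminished.

diminished fifth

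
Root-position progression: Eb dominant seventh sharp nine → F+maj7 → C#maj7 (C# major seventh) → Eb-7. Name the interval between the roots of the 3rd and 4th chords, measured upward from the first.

The roots are C# and Eb.
From C# to Eb: 2 semitones over a third = diminished.

diminished third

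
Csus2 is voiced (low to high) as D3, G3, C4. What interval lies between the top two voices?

perfect 4th

Those voices are G3 and C4.
From G to C is 5 semitones, exactly the perfect fourth.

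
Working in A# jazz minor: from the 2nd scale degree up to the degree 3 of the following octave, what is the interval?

minor ninth

The scale runs A# B# C# D# E# F## G##.
The 2nd scale degree is B# and the degree 3 (up an octave) is C#.
B# up to C# is 13 semitones, a half step narrower than a major ninth, so the interval is minor.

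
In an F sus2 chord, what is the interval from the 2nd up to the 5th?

Spelling the chord: F G C.
2nd = G; 5th = C.
G up to C spans 4 letter names and 5 semitones — a perfect fourth.

perfect fourth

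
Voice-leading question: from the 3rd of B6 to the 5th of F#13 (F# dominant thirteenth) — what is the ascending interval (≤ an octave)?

B6 has D# as its 3rd, and F#13 (F# dominant thirteenth) has C# as its 5th.
D# up to C# is 10 semitones, a half step narrower than a major seventh, so the interval is minor.

minor seventh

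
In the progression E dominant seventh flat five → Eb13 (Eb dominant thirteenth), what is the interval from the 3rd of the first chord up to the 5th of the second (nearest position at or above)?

diminished third

E dominant seventh flat five has G# as its 3rd, and Eb13 (Eb dominant thirteenth) has Bb as its 5th.
G# up to Bb is 2 semitones, a whole step narrower than a major third, so the interval is diminished.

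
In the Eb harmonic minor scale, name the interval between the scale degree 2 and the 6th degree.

d5

Spelling the Eb harmonic minor scale: Eb F Gb Ab Bb Cb D.
So we need the interval from F up to Cb.
5 letter names make it a fifth; at 6 semitones (a half step narrower than perfect) the quality is diminished.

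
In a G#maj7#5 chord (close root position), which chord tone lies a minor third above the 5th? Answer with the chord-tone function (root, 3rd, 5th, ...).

The chord tones of G#+maj7 are G#-B#-D##-F##.
The 5th is D##. A minor third above D## is F##.
F## is the chord's 7th.

7th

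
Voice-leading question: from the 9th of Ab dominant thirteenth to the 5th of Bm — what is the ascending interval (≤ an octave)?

augmented 5th

The 9th of Ab dominant thirteenth is Bb; the 5th of Bm is F#.
5 letter names make it a fifth; at 8 semitones (a half step wider than perfect) the quality is augmented.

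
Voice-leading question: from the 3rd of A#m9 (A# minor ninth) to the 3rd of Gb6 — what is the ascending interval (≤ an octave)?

The 3rd of A#m9 (A# minor ninth) is C#; the 3rd of Gb6 is Bb.
C# up to Bb is 9 semitones, a whole step narrower than a major seventh, so the interval is diminished.

diminished seventh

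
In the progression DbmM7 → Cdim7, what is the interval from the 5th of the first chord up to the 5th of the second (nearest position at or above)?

minor 7th

DbmM7 has Ab as its 5th, and Cdim7 has Gb as its 5th.
Ab up to Gb is 10 semitones, a half step narrower than a major seventh, so the interval is minor.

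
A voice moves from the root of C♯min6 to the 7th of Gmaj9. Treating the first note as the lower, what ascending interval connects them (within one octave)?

C♯min6 has C♯ as its root, and Gmaj9 has F♯ as its 7th.
Counting 4 letters and 5 half steps from C♯ gives a perfect fourth.

perfect fourth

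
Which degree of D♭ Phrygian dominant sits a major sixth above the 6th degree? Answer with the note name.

Gb

The scale is D♭ E𝄫 F G♭ A♭ B𝄫 C♭.
The 6th degree is B𝄫; a major sixth above that is G♭ — scale degree 4.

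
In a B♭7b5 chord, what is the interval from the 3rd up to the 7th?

B♭7b5 (B♭ dominant seventh flat five) is spelled B♭, D, F♭, A♭.
3rd = D; 7th = A♭.
From D to A♭: 6 semitones over a fifth = diminished.

diminished fifth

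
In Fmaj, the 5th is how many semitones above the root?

7

F major is spelled F–A–C.
F to C is a perfect fifth: 7 semitones.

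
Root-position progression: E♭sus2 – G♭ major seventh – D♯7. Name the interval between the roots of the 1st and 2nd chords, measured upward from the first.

The roots are E♭ and G♭.
3 letter names make it a third; at 3 semitones (a half step narrower than major) the quality is minor.

minor 3rd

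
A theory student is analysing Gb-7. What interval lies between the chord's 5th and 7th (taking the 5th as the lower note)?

m3

Spelling the chord: Gb–Bbb–Db–Fb.
That puts Db below Fb.
From Db to Fb: 3 semitones over a third = minor.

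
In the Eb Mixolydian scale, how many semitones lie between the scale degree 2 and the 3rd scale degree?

The scale is Eb F G Ab Bb C Db.
F up to G is a major second — 2 semitones.

2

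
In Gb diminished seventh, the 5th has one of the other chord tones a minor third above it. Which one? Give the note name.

The chord tones of Gb°7 (Gb diminished seventh) are Gb, Bbb, Dbb, Fbb.
The 5th is Dbb. A minor third above Dbb is Fbb.
Fbb is the chord's 7th.

Fbb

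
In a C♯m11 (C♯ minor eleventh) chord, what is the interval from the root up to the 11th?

perfect eleventh

C♯m11 is spelled C♯–E–G♯–B–D♯–F♯.
That puts C♯ below F♯.
From C♯ to F♯ is 17 semitones, exactly the perfect eleventh.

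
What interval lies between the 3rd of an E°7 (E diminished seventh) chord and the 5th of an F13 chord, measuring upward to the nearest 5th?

The 3rd of E°7 (E diminished seventh) is G; the 5th of F13 is C.
G up to C spans 4 letter names and 5 semitones — a perfect fourth.

perfect 4th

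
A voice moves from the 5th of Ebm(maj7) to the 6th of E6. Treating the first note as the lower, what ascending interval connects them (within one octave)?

augmented second

The 5th of Ebm(maj7) is Bb; the 6th of E6 is C#.
2 letter names make it a second; at 3 semitones (a half step wider than major) the quality is augmented.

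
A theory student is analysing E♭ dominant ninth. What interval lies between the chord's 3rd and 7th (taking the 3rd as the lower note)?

diminished fifth

E♭9: E♭, G, B♭, D♭, F.
So we need the interval from G up to D♭.
G up to D♭ is 6 semitones, a half step narrower than a perfect fifth, so the interval is diminished.
This 3–7 tritone is the characteristic tension at the heart of the dominant sound.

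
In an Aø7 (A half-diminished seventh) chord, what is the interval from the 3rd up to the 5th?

Spelling the chord: A–C–Eb–G.
So we need the interval from C up to Eb.
From C to Eb: 3 semitones over a third = minor.

m3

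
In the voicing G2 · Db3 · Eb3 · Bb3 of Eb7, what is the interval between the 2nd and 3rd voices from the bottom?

Those voices are Db3 and Eb3.
Counting 2 letters and 2 half steps from Db gives a major second.

major 2nd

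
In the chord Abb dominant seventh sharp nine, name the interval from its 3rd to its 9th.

major 7th

Abb7#9 is spelled Abb–Cb–Ebb–Gbb–Bb.
So we need the interval from Cb up to Bb.
From Cb to Bb is 11 semitones, exactly the major seventh.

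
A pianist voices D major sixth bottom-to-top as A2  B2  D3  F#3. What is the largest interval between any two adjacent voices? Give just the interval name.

Adjacent intervals: A2→B2 = major second; B2→D3 = minor third; D3→F#3 = major third.
The largest is D3 to F#3, a major third (4 semitones).

M3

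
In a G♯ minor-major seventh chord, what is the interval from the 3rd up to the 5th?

major 3rd

The chord tones of G♯mM7 are G♯, B, D♯, F𝄪.
3rd = B; 5th = D♯.
Counting 3 letters and 4 half steps from B gives a major third.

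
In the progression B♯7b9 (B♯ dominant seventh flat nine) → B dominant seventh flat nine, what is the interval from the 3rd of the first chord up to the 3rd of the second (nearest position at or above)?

diminished octave

B♯7b9 (B♯ dominant seventh flat nine) has D𝄪 as its 3rd, and B dominant seventh flat nine has D♯ as its 3rd.
8 letter names make it an octave; at 11 semitones (a half step narrower than perfect) the quality is diminished.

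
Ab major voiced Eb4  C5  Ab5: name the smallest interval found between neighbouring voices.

Adjacent intervals: Eb4→C5 = major sixth; C5→Ab5 = minor sixth.
The smallest is C5 to Ab5, a minor sixth (8 semitones).

minor sixth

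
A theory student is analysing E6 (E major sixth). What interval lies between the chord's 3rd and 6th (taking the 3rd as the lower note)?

E6 is spelled E–G#–B–C#.
So we need the interval from G# up to C#.
G# up to C# spans 4 letter names and 5 semitones — a perfect fourth.

perfect fourth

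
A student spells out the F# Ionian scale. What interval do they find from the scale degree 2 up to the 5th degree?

P4

F# major: F# G# A# B C# D# E#.
The scale degree 2 is G# and the 5th degree is C#.
G# up to C# spans 4 letter names and 5 semitones — a perfect fourth.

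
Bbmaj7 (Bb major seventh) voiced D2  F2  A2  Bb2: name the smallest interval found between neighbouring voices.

minor 2nd

Adjacent intervals: D2→F2 = minor third; F2→A2 = major third; A2→Bb2 = minor second.
The smallest is A2 to Bb2, a minor second (1 semitone).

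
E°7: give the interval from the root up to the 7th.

E°7: E G B♭ D♭.
That puts E below D♭.
7 letter names make it a seventh; at 9 semitones (a whole step narrower than major) the quality is diminished.

d7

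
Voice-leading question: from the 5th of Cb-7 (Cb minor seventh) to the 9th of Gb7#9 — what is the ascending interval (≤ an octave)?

The 5th of Cb-7 (Cb minor seventh) is Gb; the 9th of Gb7#9 is A.
From Gb to A: 3 semitones over a second = augmented.

augmented 2nd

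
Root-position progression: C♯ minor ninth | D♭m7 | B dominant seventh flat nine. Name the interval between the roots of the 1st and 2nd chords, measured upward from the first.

The roots are C♯ and D♭.
2 letter names make it a second; at 0 semitones (a whole step narrower than major) the quality is diminished.

d2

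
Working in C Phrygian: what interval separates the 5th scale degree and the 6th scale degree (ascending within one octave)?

minor second

C phrygian: C Db Eb F G Ab Bb.
5th scale degree = G; degree 6 = Ab.
2 letter names make it a second; at 1 semitone (a half step narrower than major) the quality is minor.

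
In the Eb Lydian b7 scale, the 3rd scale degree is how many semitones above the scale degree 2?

The scale is Eb F G A Bb C Db.
F up to G is a major second — 2 semitones.

2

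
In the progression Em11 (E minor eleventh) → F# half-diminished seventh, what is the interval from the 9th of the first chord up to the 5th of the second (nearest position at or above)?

The 9th of Em11 (E minor eleventh) is F#; the 5th of F# half-diminished seventh is C.
5 letter names make it a fifth; at 6 semitones (a half step narrower than perfect) the quality is diminished.

diminished fifth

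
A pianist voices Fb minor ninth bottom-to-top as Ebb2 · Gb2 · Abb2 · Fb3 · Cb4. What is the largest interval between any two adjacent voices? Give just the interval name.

major sixth

Adjacent intervals: Ebb2→Gb2 = major third; Gb2→Abb2 = minor second; Abb2→Fb3 = major sixth; Fb3→Cb4 = perfect fifth.
The largest is Abb2 to Fb3, a major sixth (9 semitones).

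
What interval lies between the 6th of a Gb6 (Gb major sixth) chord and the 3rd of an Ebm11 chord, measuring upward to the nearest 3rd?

The 6th of Gb6 (Gb major sixth) is Eb; the 3rd of Ebm11 is Gb.
Eb up to Gb is 3 semitones, a half step narrower than a major third, so the interval is minor.

minor 3rd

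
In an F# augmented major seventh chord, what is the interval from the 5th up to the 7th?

The chord tones of F#maj7#5 (F# augmented major seventh) are F# A# C## E#.
That puts C## below E#.
From C## to E#: 3 semitones over a third = minor.

minor 3rd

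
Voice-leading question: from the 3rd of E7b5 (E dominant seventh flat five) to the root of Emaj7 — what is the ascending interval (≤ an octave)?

The 3rd of E7b5 (E dominant seventh flat five) is G#; the root of Emaj7 is E.
6 letter names make it a sixth; at 8 semitones (a half step narrower than major) the quality is minor.

minor sixth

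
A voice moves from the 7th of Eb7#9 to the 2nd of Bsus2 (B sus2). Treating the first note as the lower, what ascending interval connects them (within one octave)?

A7

Eb7#9 has Db as its 7th, and Bsus2 (B sus2) has C# as its 2nd.
From Db to C#: 12 semitones over a seventh = augmented.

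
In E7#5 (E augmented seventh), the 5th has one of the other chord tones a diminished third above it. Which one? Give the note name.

D

Spelling the chord: E–G#–B#–D.
The 5th is B#. A diminished third above B# is D.
D is the chord's 7th.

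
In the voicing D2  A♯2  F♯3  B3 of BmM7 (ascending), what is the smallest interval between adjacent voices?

Adjacent intervals: D2→A♯2 = augmented fifth; A♯2→F♯3 = minor sixth; F♯3→B3 = perfect fourth.
The smallest is F♯3 to B3, a perfect fourth (5 semitones).

perfect fourth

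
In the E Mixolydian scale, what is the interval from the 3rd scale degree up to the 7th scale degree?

diminished fifth

The scale runs E F# G# A B C# D.
So we need the interval from G# up to D.
G# up to D is 6 semitones, a half step narrower than a perfect fifth, so the interval is diminished.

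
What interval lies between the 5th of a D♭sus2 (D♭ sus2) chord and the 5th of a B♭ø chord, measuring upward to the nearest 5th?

The 5th of D♭sus2 (D♭ sus2) is A♭; the 5th of B♭ø is F♭.
A♭ up to F♭ is 8 semitones, a half step narrower than a major sixth, so the interval is minor.

minor 6th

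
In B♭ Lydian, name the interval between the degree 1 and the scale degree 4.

B♭ lydian: B♭ C D E F G A.
The degree 1 is B♭ and the degree 4 is E.
B♭ up to E is 6 semitones, a half step wider than a perfect fourth, so the interval is augmented.

augmented fourth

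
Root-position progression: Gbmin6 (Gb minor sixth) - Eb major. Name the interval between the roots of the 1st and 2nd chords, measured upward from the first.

The roots are Gb and Eb.
From Gb to Eb is 9 semitones, exactly the major sixth.

major sixth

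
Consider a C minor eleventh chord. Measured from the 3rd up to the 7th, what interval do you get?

perfect fifth

The chord tones of Cm11 are C–E♭–G–B♭–D–F.
So we need the interval from E♭ up to B♭.
Counting 5 letters and 7 half steps from E♭ gives a perfect fifth.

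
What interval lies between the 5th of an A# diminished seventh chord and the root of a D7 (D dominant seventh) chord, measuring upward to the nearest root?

A# diminished seventh has E as its 5th, and D7 (D dominant seventh) has D as its root.
7 letter names make it a seventh; at 10 semitones (a half step narrower than major) the quality is minor.

minor seventh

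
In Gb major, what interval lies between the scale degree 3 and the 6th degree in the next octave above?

perfect 11th

Gb major: Gb Ab Bb Cb Db Eb F.
The scale degree 3 is Bb and the scale degree 6 (up an octave) is Eb.
Bb up to Eb spans 11 letter names and 17 semitones — a perfect eleventh.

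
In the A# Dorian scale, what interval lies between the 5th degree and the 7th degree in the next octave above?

minor tenth

The scale runs A# B# C# D# E# F## G#.
So we need the interval from E# up to G#.
10 letter names make it a tenth; at 15 semitones (a half step narrower than major) the quality is minor.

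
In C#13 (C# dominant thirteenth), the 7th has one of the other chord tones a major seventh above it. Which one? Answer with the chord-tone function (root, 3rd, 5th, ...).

13th

The chord tones of C# dominant thirteenth are C#-E#-G#-B-D#-A#.
The 7th is B. A major seventh above B is A#.
A# is the chord's 13th.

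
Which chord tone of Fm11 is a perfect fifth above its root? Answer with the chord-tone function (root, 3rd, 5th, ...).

5th

Fm11 (F minor eleventh): F, Ab, C, Eb, G, Bb.
The root is F. A perfect fifth above F is C.
C is the chord's 5th.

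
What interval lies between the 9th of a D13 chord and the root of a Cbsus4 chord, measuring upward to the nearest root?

The 9th of D13 is E; the root of Cbsus4 is Cb.
E up to Cb is 7 semitones, a whole step narrower than a major sixth, so the interval is diminished.

d6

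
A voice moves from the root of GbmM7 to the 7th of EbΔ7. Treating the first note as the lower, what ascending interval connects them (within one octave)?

augmented fifth

GbmM7 has Gb as its root, and EbΔ7 has D as its 7th.
5 letter names make it a fifth; at 8 semitones (a half step wider than perfect) the quality is augmented.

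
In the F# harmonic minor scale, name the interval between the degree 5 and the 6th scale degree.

minor second

The scale runs F# G# A B C# D E#.
That puts C# below D.
From C# to D: 1 semitone over a second = minor.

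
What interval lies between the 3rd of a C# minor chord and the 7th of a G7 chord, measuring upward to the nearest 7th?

C# minor has E as its 3rd, and G7 has F as its 7th.
2 letter names make it a second; at 1 semitone (a half step narrower than major) the quality is minor.

minor 2nd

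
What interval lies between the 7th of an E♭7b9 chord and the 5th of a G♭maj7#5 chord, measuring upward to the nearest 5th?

The 7th of E♭7b9 is D♭; the 5th of G♭maj7#5 is D.
From D♭ to D: 1 semitone over a unison = augmented.

augmented unison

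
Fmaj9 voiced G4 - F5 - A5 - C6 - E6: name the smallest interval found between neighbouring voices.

minor 3rd

Adjacent intervals: G4→F5 = minor seventh; F5→A5 = major third; A5→C6 = minor third; C6→E6 = major third.
The smallest is A5 to C6, a minor third (3 semitones).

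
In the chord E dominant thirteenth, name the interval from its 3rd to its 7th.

diminished fifth

E13 (E dominant thirteenth) is spelled E G# B D F# C#.
That puts G# below D.
G# up to D is 6 semitones, a half step narrower than a perfect fifth, so the interval is diminished.
That tritone between 3rd and 7th is what gives the dominant seventh its pull toward resolution.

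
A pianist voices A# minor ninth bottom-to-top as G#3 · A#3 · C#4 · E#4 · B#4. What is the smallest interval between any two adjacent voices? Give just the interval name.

Adjacent intervals: G#3→A#3 = major second; A#3→C#4 = minor third; C#4→E#4 = major third; E#4→B#4 = perfect fifth.
The smallest is G#3 to A#3, a major second (2 semitones).

major second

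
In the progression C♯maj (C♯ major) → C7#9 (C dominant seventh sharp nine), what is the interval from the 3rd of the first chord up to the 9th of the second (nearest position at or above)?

minor 7th

The 3rd of C♯maj (C♯ major) is E♯; the 9th of C7#9 (C dominant seventh sharp nine) is D♯.
E♯ up to D♯ is 10 semitones, a half step narrower than a major seventh, so the interval is minor.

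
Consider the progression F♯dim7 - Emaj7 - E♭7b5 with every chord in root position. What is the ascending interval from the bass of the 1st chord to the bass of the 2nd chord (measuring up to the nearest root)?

The roots are F♯ and E.
F♯ up to E is 10 semitones, a half step narrower than a major seventh, so the interval is minor.

minor 7th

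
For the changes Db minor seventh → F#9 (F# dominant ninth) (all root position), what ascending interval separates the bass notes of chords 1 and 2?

The roots are Db and F#.
From Db to F#: 5 semitones over a third = augmented.

augmented 3rd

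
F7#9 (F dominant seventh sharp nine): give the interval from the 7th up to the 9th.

Spelling the chord: F A C E♭ G♯.
7th = E♭; 9th = G♯.
3 letter names make it a third; at 5 semitones (a half step wider than major) the quality is augmented.

augmented third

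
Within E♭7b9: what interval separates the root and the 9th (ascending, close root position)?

The chord tones of E♭7b9 are E♭ G B♭ D♭ F♭.
The root is E♭ and the 9th is F♭.
E♭ up to F♭ is 13 semitones, a half step narrower than a major ninth, so the interval is minor.

minor 9th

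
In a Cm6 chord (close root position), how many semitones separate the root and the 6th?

9

C minor sixth is spelled C–Eb–G–A.
C to A is a major sixth: 9 semitones.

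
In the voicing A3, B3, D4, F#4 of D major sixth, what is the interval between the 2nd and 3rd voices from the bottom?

Those voices are B3 and D4.
From B to D: 3 semitones over a third = minor.

minor 3rd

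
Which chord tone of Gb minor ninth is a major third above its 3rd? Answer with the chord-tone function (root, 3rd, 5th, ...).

5th

Spelling the chord: Gb Bbb Db Fb Ab.
The 3rd is Bbb. A major third above Bbb is Db.
Db is the chord's 5th.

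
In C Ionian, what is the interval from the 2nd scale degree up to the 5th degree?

perfect fourth

C major: C D E F G A B.
The 2nd scale degree is D and the scale degree 5 is G.
D up to G spans 4 letter names and 5 semitones — a perfect fourth.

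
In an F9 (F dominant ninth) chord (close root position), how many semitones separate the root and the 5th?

7

F9 (F dominant ninth): F–A–C–Eb–G.
F to C is a perfect fifth: 7 semitones.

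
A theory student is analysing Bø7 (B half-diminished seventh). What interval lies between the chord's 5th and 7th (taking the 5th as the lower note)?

Bø7 is spelled B-D-F-A.
So we need the interval from F up to A.
Counting 3 letters and 4 half steps from F gives a major third.

major third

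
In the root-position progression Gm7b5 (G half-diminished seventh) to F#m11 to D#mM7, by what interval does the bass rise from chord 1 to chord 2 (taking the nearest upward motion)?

The roots are G and F#.
G up to F# spans 7 letter names and 11 semitones — a major seventh.

major 7th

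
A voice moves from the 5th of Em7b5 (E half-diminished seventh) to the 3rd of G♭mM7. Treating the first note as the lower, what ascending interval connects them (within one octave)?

Em7b5 (E half-diminished seventh) has B♭ as its 5th, and G♭mM7 has B𝄫 as its 3rd.
B♭ up to B𝄫 is 11 semitones, a half step narrower than a perfect octave, so the interval is diminished.

diminished octave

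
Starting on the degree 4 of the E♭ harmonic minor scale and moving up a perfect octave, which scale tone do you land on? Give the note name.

The scale is E♭ F G♭ A♭ B♭ C♭ D.
The degree 4 is A♭; a perfect octave above that is A♭ — scale degree 4.

Ab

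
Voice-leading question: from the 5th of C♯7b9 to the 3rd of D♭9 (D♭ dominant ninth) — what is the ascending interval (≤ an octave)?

The 5th of C♯7b9 is G♯; the 3rd of D♭9 (D♭ dominant ninth) is F.
7 letter names make it a seventh; at 9 semitones (a whole step narrower than major) the quality is diminished.

d7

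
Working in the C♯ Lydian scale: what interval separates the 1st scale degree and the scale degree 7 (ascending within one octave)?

The scale runs C♯ D♯ E♯ F𝄪 G♯ A♯ B♯.
1st scale degree = C♯; 7th scale degree = B♯.
C♯ up to B♯ spans 7 letter names and 11 semitones — a major seventh.

M7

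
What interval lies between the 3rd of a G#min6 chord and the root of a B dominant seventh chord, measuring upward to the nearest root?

perfect 1st

G#min6 has B as its 3rd, and B dominant seventh has B as its root.
From B to B is 0 semitones, exactly the perfect unison.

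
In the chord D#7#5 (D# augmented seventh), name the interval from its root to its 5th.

D#7#5 (D# augmented seventh) is spelled D#-F##-A##-C#.
The root is D# and the 5th is A##.
From D# to A##: 8 semitones over a fifth = augmented.

augmented 5th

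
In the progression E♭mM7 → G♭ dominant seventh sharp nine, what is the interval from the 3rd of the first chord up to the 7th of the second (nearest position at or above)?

E♭mM7 has G♭ as its 3rd, and G♭ dominant seventh sharp nine has F♭ as its 7th.
From G♭ to F♭: 10 semitones over a seventh = minor.

m7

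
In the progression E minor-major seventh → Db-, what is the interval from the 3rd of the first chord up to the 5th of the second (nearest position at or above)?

minor second

E minor-major seventh has G as its 3rd, and Db- has Ab as its 5th.
From G to Ab: 1 semitone over a second = minor.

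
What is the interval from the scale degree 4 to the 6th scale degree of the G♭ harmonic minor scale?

The scale runs G♭ A♭ B𝄫 C♭ D♭ E𝄫 F.
That puts C♭ below E𝄫.
From C♭ to E𝄫: 3 semitones over a third = minor.

minor third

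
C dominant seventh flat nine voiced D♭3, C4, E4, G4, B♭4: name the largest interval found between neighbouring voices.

Adjacent intervals: D♭3→C4 = major seventh; C4→E4 = major third; E4→G4 = minor third; G4→B♭4 = minor third.
The largest is D♭3 to C4, a major seventh (11 semitones).

major seventh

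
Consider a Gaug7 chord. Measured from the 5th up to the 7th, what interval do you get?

d3

Spelling the chord: G–B–D♯–F.
That puts D♯ below F.
From D♯ to F: 2 semitones over a third = diminished.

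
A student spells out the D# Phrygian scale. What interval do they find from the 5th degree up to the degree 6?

minor 2nd

D# phrygian: D# E F# G# A# B C#.
5th degree = A#; degree 6 = B.
A# up to B is 1 semitone, a half step narrower than a major second, so the interval is minor.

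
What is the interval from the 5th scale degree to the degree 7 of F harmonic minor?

major third

The scale runs F G Ab Bb C Db E.
The 5th scale degree is C and the scale degree 7 is E.
C up to E spans 3 letter names and 4 semitones — a major third.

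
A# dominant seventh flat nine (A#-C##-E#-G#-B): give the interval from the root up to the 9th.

m9

The root is A# and the 9th is B.
A# up to B is 13 semitones, a half step narrower than a major ninth, so the interval is minor.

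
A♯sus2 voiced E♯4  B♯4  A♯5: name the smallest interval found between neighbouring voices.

P5

Adjacent intervals: E♯4→B♯4 = perfect fifth; B♯4→A♯5 = minor seventh.
The smallest is E♯4 to B♯4, a perfect fifth (7 semitones).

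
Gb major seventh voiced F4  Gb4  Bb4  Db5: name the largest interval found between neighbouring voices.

Adjacent intervals: F4→Gb4 = minor second; Gb4→Bb4 = major third; Bb4→Db5 = minor third.
The largest is Gb4 to Bb4, a major third (4 semitones).

major 3rd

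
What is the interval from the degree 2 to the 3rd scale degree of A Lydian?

A lydian: A B C♯ D♯ E F♯ G♯.
Degree 2 = B; 3rd degree = C♯.
B up to C♯ spans 2 letter names and 2 semitones — a major second.

major 2nd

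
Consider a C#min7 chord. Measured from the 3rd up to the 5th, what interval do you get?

The chord tones of C#min7 are C#–E–G#–B.
The 3rd is E and the 5th is G#.
Counting 3 letters and 4 half steps from E gives a major third.

major third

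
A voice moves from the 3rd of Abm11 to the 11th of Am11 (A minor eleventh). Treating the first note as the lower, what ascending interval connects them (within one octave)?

augmented second

Abm11 has Cb as its 3rd, and Am11 (A minor eleventh) has D as its 11th.
Cb up to D is 3 semitones, a half step wider than a major second, so the interval is augmented.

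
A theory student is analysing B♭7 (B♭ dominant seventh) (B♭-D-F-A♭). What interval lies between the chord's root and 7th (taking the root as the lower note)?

minor seventh

Root = B♭; 7th = A♭.
From B♭ to A♭: 10 semitones over a seventh = minor.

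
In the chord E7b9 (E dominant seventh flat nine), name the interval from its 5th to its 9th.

Spelling the chord: E G# B D F.
So we need the interval from B up to F.
From B to F: 6 semitones over a fifth = diminished.

diminished fifth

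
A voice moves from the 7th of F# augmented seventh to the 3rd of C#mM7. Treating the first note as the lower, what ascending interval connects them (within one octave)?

The 7th of F# augmented seventh is E; the 3rd of C#mM7 is E.
Counting 1 letters and 0 half steps from E gives a perfect unison.

perfect unison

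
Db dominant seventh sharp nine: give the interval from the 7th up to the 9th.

The chord tones of Db7#9 are Db–F–Ab–Cb–E.
That puts Cb below E.
Cb up to E is 5 semitones, a half step wider than a major third, so the interval is augmented.

A3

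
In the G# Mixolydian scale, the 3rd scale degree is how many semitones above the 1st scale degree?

4

The scale is G# A# B# C# D# E# F#.
G# up to B# is a major third — 4 semitones.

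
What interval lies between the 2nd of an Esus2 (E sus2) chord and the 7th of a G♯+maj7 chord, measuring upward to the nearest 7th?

augmented 1st

Esus2 (E sus2) has F♯ as its 2nd, and G♯+maj7 has F𝄪 as its 7th.
1 letter names make it a unison; at 1 semitone (a half step wider than perfect) the quality is augmented.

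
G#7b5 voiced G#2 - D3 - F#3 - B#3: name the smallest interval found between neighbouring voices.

major third

Adjacent intervals: G#2→D3 = diminished fifth; D3→F#3 = major third; F#3→B#3 = augmented fourth.
The smallest is D3 to F#3, a major third (4 semitones).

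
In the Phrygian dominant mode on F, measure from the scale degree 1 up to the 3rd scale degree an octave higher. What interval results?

major 10th

Spelling the Phrygian dominant mode on F: F Gb A Bb C Db Eb.
The scale degree 1 is F and the scale degree 3 (up an octave) is A.
F up to A spans 10 letter names and 16 semitones — a major tenth.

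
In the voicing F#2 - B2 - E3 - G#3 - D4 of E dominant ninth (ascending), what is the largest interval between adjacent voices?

Adjacent intervals: F#2→B2 = perfect fourth; B2→E3 = perfect fourth; E3→G#3 = major third; G#3→D4 = diminished fifth.
The largest is G#3 to D4, a diminished fifth (6 semitones).

diminished 5th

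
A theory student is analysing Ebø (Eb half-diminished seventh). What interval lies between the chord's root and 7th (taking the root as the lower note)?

minor 7th

Spelling the chord: Eb–Gb–Bbb–Db.
The root is Eb and the 7th is Db.
From Eb to Db: 10 semitones over a seventh = minor.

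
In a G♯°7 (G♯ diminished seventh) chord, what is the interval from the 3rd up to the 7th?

diminished 5th

The chord tones of G♯ diminished seventh are G♯ B D F.
That puts B below F.
From B to F: 6 semitones over a fifth = diminished.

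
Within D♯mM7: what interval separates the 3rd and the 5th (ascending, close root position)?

M3

Spelling the chord: D♯–F♯–A♯–C𝄪.
So we need the interval from F♯ up to A♯.
Counting 3 letters and 4 half steps from F♯ gives a major third.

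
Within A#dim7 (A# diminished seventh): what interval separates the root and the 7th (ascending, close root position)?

diminished seventh

Spelling the chord: A# C# E G.
So we need the interval from A# up to G.
A# up to G is 9 semitones, a whole step narrower than a major seventh, so the interval is diminished.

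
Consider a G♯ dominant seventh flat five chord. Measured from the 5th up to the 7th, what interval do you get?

M3

G♯7b5: G♯ B♯ D F♯.
So we need the interval from D up to F♯.
Counting 3 letters and 4 half steps from D gives a major third.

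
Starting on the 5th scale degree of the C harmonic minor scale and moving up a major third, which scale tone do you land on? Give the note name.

B

The scale is C D E♭ F G A♭ B.
The 5th scale degree is G; a major third above that is B — scale degree 7.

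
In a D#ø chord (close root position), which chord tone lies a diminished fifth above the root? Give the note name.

A

The chord tones of D#m7b5 (D# half-diminished seventh) are D#–F#–A–C#.
The root is D#. A diminished fifth above D# is A.
A is the chord's 5th.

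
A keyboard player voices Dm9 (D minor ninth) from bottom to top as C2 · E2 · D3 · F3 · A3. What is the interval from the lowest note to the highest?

major thirteenth

The outer voices are C2 and A3.
Counting 13 letters and 21 half steps from C gives a major thirteenth.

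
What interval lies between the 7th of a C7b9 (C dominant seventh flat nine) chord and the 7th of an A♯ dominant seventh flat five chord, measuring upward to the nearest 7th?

augmented sixth

C7b9 (C dominant seventh flat nine) has B♭ as its 7th, and A♯ dominant seventh flat five has G♯ as its 7th.
B♭ up to G♯ is 10 semitones, a half step wider than a major sixth, so the interval is augmented.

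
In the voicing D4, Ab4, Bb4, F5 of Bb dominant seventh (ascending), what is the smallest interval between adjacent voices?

Adjacent intervals: D4→Ab4 = diminished fifth; Ab4→Bb4 = major second; Bb4→F5 = perfect fifth.
The smallest is Ab4 to Bb4, a major second (2 semitones).

major second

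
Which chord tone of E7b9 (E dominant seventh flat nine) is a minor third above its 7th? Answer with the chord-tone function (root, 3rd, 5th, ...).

E7b9 (E dominant seventh flat nine) is spelled E, G♯, B, D, F.
The 7th is D. A minor third above D is F.
F is the chord's 9th.

9th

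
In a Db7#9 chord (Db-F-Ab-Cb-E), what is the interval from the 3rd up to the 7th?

That puts F below Cb.
5 letter names make it a fifth; at 6 semitones (a half step narrower than perfect) the quality is diminished.

d5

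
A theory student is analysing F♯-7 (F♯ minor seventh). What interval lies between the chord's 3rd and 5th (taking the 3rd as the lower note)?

major third

F♯ minor seventh is spelled F♯ A C♯ E.
The 3rd is A and the 5th is C♯.
A up to C♯ spans 3 letter names and 4 semitones — a major third.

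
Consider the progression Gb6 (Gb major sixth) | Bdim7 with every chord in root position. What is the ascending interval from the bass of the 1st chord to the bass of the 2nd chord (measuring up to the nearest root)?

The roots are Gb and B.
3 letter names make it a third; at 5 semitones (a half step wider than major) the quality is augmented.

A3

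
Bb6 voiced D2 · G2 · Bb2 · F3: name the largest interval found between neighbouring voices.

perfect 5th

Adjacent intervals: D2→G2 = perfect fourth; G2→Bb2 = minor third; Bb2→F3 = perfect fifth.
The largest is Bb2 to F3, a perfect fifth (7 semitones).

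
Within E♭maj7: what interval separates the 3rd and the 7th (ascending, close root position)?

E♭ major seventh: E♭-G-B♭-D.
That puts G below D.
Counting 5 letters and 7 half steps from G gives a perfect fifth.

perfect 5th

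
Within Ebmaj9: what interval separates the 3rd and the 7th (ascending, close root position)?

Spelling the chord: Eb G Bb D F.
The 3rd is G and the 7th is D.
Counting 5 letters and 7 half steps from G gives a perfect fifth.

perfect 5th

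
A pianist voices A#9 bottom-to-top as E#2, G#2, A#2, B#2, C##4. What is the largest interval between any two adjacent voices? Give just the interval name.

Adjacent intervals: E#2→G#2 = minor third; G#2→A#2 = major second; A#2→B#2 = major second; B#2→C##4 = major ninth.
The largest is B#2 to C##4, a major ninth (14 semitones).

major ninth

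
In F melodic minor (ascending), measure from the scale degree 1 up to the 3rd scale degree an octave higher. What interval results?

minor tenth

F melodic minor: F G A♭ B♭ C D E.
That puts F below A♭.
10 letter names make it a tenth; at 15 semitones (a half step narrower than major) the quality is minor.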